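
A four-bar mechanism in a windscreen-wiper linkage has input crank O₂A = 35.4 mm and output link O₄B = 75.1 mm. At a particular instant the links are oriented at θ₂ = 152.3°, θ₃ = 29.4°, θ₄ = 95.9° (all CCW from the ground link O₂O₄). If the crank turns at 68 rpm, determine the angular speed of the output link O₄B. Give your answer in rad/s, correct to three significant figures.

ω₂ = 7.121 rad/s (from 68 rpm).
Differentiating the loop-closure r₂e^{iθ₂}+r₃e^{iθ₃}=r₁+r₄e^{iθ₄} gives r₂ω₂e^{iθ₂}+r₃ω₃e^{iθ₃}=r₄ω₄e^{iθ₄}.
Eliminating the other unknown: ω₄ = r₂ω₂ sin(θ₂−θ₃) / [r₄ sin(θ₄−θ₃)].
Numerator sine = +0.83962; denominator sine = +0.91706.
Result = 0.0354·7.121·(+0.83962) / (0.0751·(+0.91706)) = +3.0732 rad/s; magnitude 3.0732 rad/s.

3.07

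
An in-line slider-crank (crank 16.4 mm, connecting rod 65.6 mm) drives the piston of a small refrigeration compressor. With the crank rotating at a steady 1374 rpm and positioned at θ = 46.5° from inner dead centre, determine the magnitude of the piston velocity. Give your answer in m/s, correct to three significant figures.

ω = 2π·1374/60 = 143.9 rad/s
For an in-line slider-crank, x = r cosθ + √(L² − r² sin²θ), so v = −rω sinθ·[1 + r cosθ/√(L² − r² sin²θ)].
With r = 0.0164 m, L = 0.0656 m, θ = 46.5°: √(L² − r² sin²θ) = 0.064512 m.
v = −0.0164·143.9·0.72537·[1 + 0.0164·0.68835/0.064512] = -2.0112 m/s.
|v| = 2.0112 m/s.

2.01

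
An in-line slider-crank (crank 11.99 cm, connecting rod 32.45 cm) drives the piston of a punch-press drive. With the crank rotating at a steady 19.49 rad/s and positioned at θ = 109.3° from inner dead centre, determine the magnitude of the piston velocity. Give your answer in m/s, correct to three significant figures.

1.92

ω = 19.49 rad/s
For an in-line slider-crank, x = r cosθ + √(L² − r² sin²θ), so v = −rω sinθ·[1 + r cosθ/√(L² − r² sin²θ)].
With r = 0.1199 m, L = 0.3245 m, θ = 109.3°: √(L² − r² sin²θ) = 0.30413 m.
v = −0.1199·19.49·0.94380·[1 + 0.1199·-0.33051/0.30413] = -1.9181 m/s.
|v| = 1.9181 m/s.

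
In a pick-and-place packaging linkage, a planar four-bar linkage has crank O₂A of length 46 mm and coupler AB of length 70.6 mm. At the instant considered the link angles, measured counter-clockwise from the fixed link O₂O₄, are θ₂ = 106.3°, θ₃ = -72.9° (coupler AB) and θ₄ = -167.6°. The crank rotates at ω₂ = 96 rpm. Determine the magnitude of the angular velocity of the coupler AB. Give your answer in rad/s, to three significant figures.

6.56

ω₂ = 10.05 rad/s (from 96 rpm).
Differentiating the loop-closure r₂e^{iθ₂}+r₃e^{iθ₃}=r₁+r₄e^{iθ₄} gives r₂ω₂e^{iθ₂}+r₃ω₃e^{iθ₃}=r₄ω₄e^{iθ₄}.
Eliminating the other unknown: ω₃ = r₂ω₂ sin(θ₄−θ₂) / [r₃ sin(θ₃−θ₄)].
Numerator sine = +0.99768; denominator sine = +0.99664.
Result = 0.046·10.05·(+0.99768) / (0.0706·(+0.99664)) = +6.5571 rad/s; magnitude 6.5571 rad/s.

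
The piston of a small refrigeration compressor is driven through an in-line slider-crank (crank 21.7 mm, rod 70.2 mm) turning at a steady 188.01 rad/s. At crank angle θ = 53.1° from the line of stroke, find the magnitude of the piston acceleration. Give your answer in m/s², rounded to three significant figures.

ω = 188 rad/s
x(θ) = r cosθ + √(L² − r² sin²θ); with ω constant, a = ω²·d²x/dθ².
d²x/dθ² = −r cosθ − r²(cos2θ)/√u − r⁴ sin²2θ/(4u^{3/2}),  u = L² − r² sin²θ = 0.00462691 m².
Substituting r = 0.0217 m, L = 0.0702 m, θ = 53.1°: d²x/dθ² = -0.01126 m.
a = ω²·d²x/dθ² = (188)²·(-0.01126) = -398.02 m/s²;  |a| = 398.02 m/s².

398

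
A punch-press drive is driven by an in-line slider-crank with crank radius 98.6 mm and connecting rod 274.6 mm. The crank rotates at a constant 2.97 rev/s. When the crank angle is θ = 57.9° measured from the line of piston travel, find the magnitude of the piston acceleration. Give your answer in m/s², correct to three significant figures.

ω = 2π·2.97 = 18.66 rad/s
x(θ) = r cosθ + √(L² − r² sin²θ); with ω constant, a = ω²·d²x/dθ².
d²x/dθ² = −r cosθ − r²(cos2θ)/√u − r⁴ sin²2θ/(4u^{3/2}),  u = L² − r² sin²θ = 0.0684285 m².
Substituting r = 0.0986 m, L = 0.2746 m, θ = 57.9°: d²x/dθ² = -0.03729 m.
a = ω²·d²x/dθ² = (18.66)²·(-0.03729) = -12.986 m/s²;  |a| = 12.986 m/s².

13.0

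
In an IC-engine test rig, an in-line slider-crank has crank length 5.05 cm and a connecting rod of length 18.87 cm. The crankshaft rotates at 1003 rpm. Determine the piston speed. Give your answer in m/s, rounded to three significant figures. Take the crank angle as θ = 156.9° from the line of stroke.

1.57

ω = 2π·1003/60 = 105 rad/s
For an in-line slider-crank, x = r cosθ + √(L² − r² sin²θ), so v = −rω sinθ·[1 + r cosθ/√(L² − r² sin²θ)].
With r = 0.0505 m, L = 0.1887 m, θ = 156.9°: √(L² − r² sin²θ) = 0.18766 m.
v = −0.0505·105·0.39234·[1 + 0.0505·-0.91982/0.18766] = -1.5659 m/s.
|v| = 1.5659 m/s.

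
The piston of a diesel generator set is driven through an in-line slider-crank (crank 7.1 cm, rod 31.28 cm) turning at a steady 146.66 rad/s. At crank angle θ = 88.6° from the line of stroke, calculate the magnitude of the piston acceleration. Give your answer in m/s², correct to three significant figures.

318

ω = 146.7 rad/s
x(θ) = r cosθ + √(L² − r² sin²θ); with ω constant, a = ω²·d²x/dθ².
d²x/dθ² = −r cosθ − r²(cos2θ)/√u − r⁴ sin²2θ/(4u^{3/2}),  u = L² − r² sin²θ = 0.0928058 m².
Substituting r = 0.071 m, L = 0.3128 m, θ = 88.6°: d²x/dθ² = +0.014792 m.
a = ω²·d²x/dθ² = (146.7)²·(+0.014792) = +318.17 m/s²;  |a| = 318.17 m/s².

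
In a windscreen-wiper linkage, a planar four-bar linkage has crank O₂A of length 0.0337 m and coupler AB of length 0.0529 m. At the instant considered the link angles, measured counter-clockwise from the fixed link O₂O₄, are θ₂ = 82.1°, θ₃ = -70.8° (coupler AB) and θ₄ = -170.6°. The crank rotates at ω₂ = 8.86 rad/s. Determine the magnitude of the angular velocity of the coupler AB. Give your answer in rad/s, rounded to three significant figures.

5.47

ω₂ = 8.86 rad/s
Differentiating the loop-closure r₂e^{iθ₂}+r₃e^{iθ₃}=r₁+r₄e^{iθ₄} gives r₂ω₂e^{iθ₂}+r₃ω₃e^{iθ₃}=r₄ω₄e^{iθ₄}.
Eliminating the other unknown: ω₃ = r₂ω₂ sin(θ₄−θ₂) / [r₃ sin(θ₃−θ₄)].
Numerator sine = +0.95476; denominator sine = +0.98541.
Result = 0.0337·8.86·(+0.95476) / (0.0529·(+0.98541)) = +5.4687 rad/s; magnitude 5.4687 rad/s.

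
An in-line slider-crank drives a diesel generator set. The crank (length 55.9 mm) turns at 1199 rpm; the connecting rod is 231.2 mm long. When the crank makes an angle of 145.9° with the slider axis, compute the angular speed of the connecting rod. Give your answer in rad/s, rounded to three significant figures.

25.4

ω = 125.6 rad/s (converted from 1199 rpm).
The rod makes angle φ with the slider axis where L sinφ = r sinθ; differentiating, L cosφ·φ̇ = r ω cosθ.
L cosφ = √(L² − r² sin²θ) = 0.22907 m.
|ω_rod| = r ω |cosθ| / √(L² − r² sin²θ) = 0.0559·125.6·0.82806/0.22907 = 25.372 rad/s.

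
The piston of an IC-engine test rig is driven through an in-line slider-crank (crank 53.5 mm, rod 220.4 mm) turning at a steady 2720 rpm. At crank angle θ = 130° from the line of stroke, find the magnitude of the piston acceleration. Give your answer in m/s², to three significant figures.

ω = 2π·2720/60 = 284.8 rad/s
x(θ) = r cosθ + √(L² − r² sin²θ); with ω constant, a = ω²·d²x/dθ².
d²x/dθ² = −r cosθ − r²(cos2θ)/√u − r⁴ sin²2θ/(4u^{3/2}),  u = L² − r² sin²θ = 0.0468965 m².
Substituting r = 0.0535 m, L = 0.2204 m, θ = 130°: d²x/dθ² = +0.036489 m.
a = ω²·d²x/dθ² = (284.8)²·(+0.036489) = +2960.4 m/s²;  |a| = 2960.4 m/s².

2960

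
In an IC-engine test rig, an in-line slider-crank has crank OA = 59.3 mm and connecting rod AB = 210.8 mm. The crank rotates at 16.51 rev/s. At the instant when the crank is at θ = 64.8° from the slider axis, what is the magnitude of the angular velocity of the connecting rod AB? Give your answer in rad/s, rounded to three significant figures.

ω = 103.7 rad/s (converted from 16.51 rev/s).
The rod makes angle φ with the slider axis where L sinφ = r sinθ; differentiating, L cosφ·φ̇ = r ω cosθ.
L cosφ = √(L² − r² sin²θ) = 0.20386 m.
|ω_rod| = r ω |cosθ| / √(L² − r² sin²θ) = 0.0593·103.7·0.42578/0.20386 = 12.848 rad/s.

12.8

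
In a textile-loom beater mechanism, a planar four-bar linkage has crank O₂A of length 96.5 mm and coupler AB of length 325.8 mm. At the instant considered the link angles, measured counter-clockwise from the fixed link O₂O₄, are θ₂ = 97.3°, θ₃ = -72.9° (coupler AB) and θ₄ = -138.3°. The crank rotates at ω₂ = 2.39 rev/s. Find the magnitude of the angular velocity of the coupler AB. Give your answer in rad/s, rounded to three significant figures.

ω₂ = 15.02 rad/s (from 2.39 rev/s).
Differentiating the loop-closure r₂e^{iθ₂}+r₃e^{iθ₃}=r₁+r₄e^{iθ₄} gives r₂ω₂e^{iθ₂}+r₃ω₃e^{iθ₃}=r₄ω₄e^{iθ₄}.
Eliminating the other unknown: ω₃ = r₂ω₂ sin(θ₄−θ₂) / [r₃ sin(θ₃−θ₄)].
Numerator sine = +0.82511; denominator sine = +0.90924.
Result = 0.0965·15.02·(+0.82511) / (0.3258·(+0.90924)) = +4.0364 rad/s; magnitude 4.0364 rad/s.

4.04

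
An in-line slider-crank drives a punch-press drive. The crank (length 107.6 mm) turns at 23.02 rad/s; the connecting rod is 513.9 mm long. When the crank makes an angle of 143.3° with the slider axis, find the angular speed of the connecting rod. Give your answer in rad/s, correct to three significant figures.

ω = 23.02 rad/s
The rod makes angle φ with the slider axis where L sinφ = r sinθ; differentiating, L cosφ·φ̇ = r ω cosθ.
L cosφ = √(L² − r² sin²θ) = 0.50986 m.
|ω_rod| = r ω |cosθ| / √(L² − r² sin²θ) = 0.1076·23.02·0.80178/0.50986 = 3.8951 rad/s.

3.90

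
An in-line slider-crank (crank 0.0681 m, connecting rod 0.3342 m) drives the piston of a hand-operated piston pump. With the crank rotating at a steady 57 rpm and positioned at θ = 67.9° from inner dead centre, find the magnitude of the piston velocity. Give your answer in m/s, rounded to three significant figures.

ω = 2π·57/60 = 5.969 rad/s
For an in-line slider-crank, x = r cosθ + √(L² − r² sin²θ), so v = −rω sinθ·[1 + r cosθ/√(L² − r² sin²θ)].
With r = 0.0681 m, L = 0.3342 m, θ = 67.9°: √(L² − r² sin²θ) = 0.32819 m.
v = −0.0681·5.969·0.92653·[1 + 0.0681·0.37622/0.32819] = -0.40603 m/s.
|v| = 0.40603 m/s.

0.406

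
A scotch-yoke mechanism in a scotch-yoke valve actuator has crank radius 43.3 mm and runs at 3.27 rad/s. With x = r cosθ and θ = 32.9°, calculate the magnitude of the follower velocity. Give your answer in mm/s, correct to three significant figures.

76.9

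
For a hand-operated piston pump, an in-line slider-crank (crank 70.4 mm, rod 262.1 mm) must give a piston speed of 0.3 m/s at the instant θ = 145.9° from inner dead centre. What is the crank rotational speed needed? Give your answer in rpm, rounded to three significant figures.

93.7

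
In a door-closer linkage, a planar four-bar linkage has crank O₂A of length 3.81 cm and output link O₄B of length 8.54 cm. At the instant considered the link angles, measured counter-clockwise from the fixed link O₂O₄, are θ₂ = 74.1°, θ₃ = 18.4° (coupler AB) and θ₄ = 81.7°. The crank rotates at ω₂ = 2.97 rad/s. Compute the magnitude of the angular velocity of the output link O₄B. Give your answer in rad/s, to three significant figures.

ω₂ = 2.97 rad/s
Differentiating the loop-closure r₂e^{iθ₂}+r₃e^{iθ₃}=r₁+r₄e^{iθ₄} gives r₂ω₂e^{iθ₂}+r₃ω₃e^{iθ₃}=r₄ω₄e^{iθ₄}.
Eliminating the other unknown: ω₄ = r₂ω₂ sin(θ₂−θ₃) / [r₄ sin(θ₄−θ₃)].
Numerator sine = +0.82610; denominator sine = +0.89337.
Result = 0.0381·2.97·(+0.82610) / (0.0854·(+0.89337)) = +1.2252 rad/s; magnitude 1.2252 rad/s.

1.23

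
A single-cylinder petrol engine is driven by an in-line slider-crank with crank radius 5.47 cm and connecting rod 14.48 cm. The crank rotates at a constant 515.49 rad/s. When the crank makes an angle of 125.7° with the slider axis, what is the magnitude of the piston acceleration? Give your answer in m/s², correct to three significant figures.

ω = 515.5 rad/s
x(θ) = r cosθ + √(L² − r² sin²θ); with ω constant, a = ω²·d²x/dθ².
d²x/dθ² = −r cosθ − r²(cos2θ)/√u − r⁴ sin²2θ/(4u^{3/2}),  u = L² − r² sin²θ = 0.0189938 m².
Substituting r = 0.0547 m, L = 0.1448 m, θ = 125.7°: d²x/dθ² = +0.038076 m.
a = ω²·d²x/dθ² = (515.5)²·(+0.038076) = +10118 m/s²;  |a| = 10118 m/s².

10100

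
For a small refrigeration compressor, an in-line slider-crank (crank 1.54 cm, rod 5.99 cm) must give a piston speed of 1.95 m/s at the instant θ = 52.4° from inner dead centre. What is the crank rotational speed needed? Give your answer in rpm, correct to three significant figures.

For an in-line slider-crank, |v_piston| = rω|sinθ|·[1 + r cosθ/√(L² − r² sin²θ)].
With r = 0.0154 m, L = 0.0599 m, θ = 52.4°: the bracketed kinematic factor |dx/dθ| = 0.014156 m.
ω = v/|dx/dθ| = 1.95/0.014156 = 137.75 rad/s.
N = 60ω/(2π) = 1315.4 rpm.

1320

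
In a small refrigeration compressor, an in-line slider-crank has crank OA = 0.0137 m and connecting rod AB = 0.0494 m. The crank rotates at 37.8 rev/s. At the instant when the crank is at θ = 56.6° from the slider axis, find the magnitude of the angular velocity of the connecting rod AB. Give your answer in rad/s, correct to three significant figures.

ω = 237.5 rad/s (converted from 37.8 rev/s).
The rod makes angle φ with the slider axis where L sinφ = r sinθ; differentiating, L cosφ·φ̇ = r ω cosθ.
L cosφ = √(L² − r² sin²θ) = 0.048058 m.
|ω_rod| = r ω |cosθ| / √(L² − r² sin²θ) = 0.0137·237.5·0.55048/0.048058 = 37.271 rad/s.

37.3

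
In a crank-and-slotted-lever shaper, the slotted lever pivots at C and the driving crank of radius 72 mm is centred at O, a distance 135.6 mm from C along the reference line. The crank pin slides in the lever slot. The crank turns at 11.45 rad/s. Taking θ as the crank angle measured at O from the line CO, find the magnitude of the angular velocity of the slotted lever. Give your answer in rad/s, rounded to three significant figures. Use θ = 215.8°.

4.05

ω = 11.45 rad/s
Crank pin A relative to C: A = (d + r cosθ, r sinθ); lever angle φ = atan2(r sinθ, d + r cosθ).
Differentiating tanφ: φ̇ = rω(d cosθ + r)/(d² + r² + 2dr cosθ).
d² + r² + 2dr cosθ = |CA|² = 0.0077342 m²;  d cosθ + r = -0.03798 m.
|ω_lever| = |0.072·11.45·-0.03798| / 0.0077342 = 4.0484 rad/s.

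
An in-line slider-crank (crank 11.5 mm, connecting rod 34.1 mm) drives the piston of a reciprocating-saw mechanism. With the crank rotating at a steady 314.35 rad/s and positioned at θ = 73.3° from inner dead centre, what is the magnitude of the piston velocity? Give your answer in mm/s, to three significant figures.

ω = 314.4 rad/s
For an in-line slider-crank, x = r cosθ + √(L² − r² sin²θ), so v = −rω sinθ·[1 + r cosθ/√(L² − r² sin²θ)].
With r = 0.0115 m, L = 0.0341 m, θ = 73.3°: √(L² − r² sin²θ) = 0.032272 m.
v = −0.0115·314.4·0.95782·[1 + 0.0115·0.28736/0.032272] = -3.8171 m/s.
|v| = 3.8171 m/s = 3817.1 mm/s.

3820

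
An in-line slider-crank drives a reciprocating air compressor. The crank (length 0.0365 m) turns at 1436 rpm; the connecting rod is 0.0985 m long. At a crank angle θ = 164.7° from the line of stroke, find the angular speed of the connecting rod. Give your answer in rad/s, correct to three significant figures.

54.0

ω = 150.4 rad/s (converted from 1436 rpm).
The rod makes angle φ with the slider axis where L sinφ = r sinθ; differentiating, L cosφ·φ̇ = r ω cosθ.
L cosφ = √(L² − r² sin²θ) = 0.098028 m.
|ω_rod| = r ω |cosθ| / √(L² − r² sin²θ) = 0.0365·150.4·0.96456/0.098028 = 54.007 rad/s.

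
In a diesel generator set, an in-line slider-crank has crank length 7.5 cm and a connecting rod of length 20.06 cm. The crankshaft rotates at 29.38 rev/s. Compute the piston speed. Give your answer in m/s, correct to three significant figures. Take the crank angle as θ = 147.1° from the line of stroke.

5.11

ω = 2π·29.4 = 184.6 rad/s
For an in-line slider-crank, x = r cosθ + √(L² − r² sin²θ), so v = −rω sinθ·[1 + r cosθ/√(L² − r² sin²θ)].
With r = 0.075 m, L = 0.2006 m, θ = 147.1°: √(L² − r² sin²θ) = 0.19642 m.
v = −0.075·184.6·0.54317·[1 + 0.075·-0.83962/0.19642] = -5.1093 m/s.
|v| = 5.1093 m/s.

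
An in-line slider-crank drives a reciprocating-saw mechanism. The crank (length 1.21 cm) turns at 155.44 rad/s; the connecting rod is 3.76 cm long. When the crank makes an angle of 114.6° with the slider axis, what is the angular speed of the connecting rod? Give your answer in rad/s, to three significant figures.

21.8

ω = 155.4 rad/s
The rod makes angle φ with the slider axis where L sinφ = r sinθ; differentiating, L cosφ·φ̇ = r ω cosθ.
L cosφ = √(L² − r² sin²θ) = 0.035954 m.
|ω_rod| = r ω |cosθ| / √(L² − r² sin²θ) = 0.0121·155.4·0.41628/0.035954 = 21.776 rad/s.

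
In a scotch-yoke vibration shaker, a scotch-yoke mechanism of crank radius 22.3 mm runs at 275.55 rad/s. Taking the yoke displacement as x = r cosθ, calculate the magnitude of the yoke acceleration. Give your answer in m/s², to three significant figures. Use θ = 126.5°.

ω = 275.6 rad/s
x = r cosθ ⇒ ẍ = −rω² cosθ (ω constant).
|a| = rω²|cosθ| = 0.0223·(275.6)²·|cos 126.5°| = 1007.1 m/s².

1010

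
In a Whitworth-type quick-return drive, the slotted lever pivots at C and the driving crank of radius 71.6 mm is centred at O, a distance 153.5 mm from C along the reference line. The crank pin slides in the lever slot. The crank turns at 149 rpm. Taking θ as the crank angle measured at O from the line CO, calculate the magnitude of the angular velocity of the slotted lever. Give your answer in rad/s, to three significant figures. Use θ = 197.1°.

ω = 15.6 rad/s (from 149 rpm).
Crank pin A relative to C: A = (d + r cosθ, r sinθ); lever angle φ = atan2(r sinθ, d + r cosθ).
Differentiating tanφ: φ̇ = rω(d cosθ + r)/(d² + r² + 2dr cosθ).
d² + r² + 2dr cosθ = |CA|² = 0.00767933 m²;  d cosθ + r = -0.075114 m.
|ω_lever| = |0.0716·15.6·-0.075114| / 0.00767933 = 10.928 rad/s.

10.9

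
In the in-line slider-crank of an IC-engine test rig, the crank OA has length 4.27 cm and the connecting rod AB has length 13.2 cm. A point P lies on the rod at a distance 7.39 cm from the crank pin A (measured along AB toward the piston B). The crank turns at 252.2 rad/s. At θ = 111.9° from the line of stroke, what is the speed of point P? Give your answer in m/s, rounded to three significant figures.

ω = 252.2 rad/s.  Crank-pin speed |V_A| = rω = 10.769 m/s, perpendicular to OA.
Rod angle: sinφ = −(r/L) sinθ ⇒ φ = -17.466°; ω_rod = −rω cosθ/√(L²−r²sin²θ) = +31.9 rad/s.
V_P = V_A + ω_rod × AP, with AP = 0.0739 m along the rod.
Components: V_Px = −rω sinθ − a·ω_rod·sinφ = -9.2843 m/s;  V_Py = rω cosθ + a·ω_rod·cosφ = -1.7679 m/s.
|V_P| = √(V_Px² + V_Py²) = 9.4511 m/s.

9.45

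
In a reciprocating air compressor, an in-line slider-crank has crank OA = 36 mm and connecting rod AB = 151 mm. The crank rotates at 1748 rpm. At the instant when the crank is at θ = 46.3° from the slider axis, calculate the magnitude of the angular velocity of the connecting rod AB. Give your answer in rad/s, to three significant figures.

ω = 183.1 rad/s (converted from 1748 rpm).
The rod makes angle φ with the slider axis where L sinφ = r sinθ; differentiating, L cosφ·φ̇ = r ω cosθ.
L cosφ = √(L² − r² sin²θ) = 0.14874 m.
|ω_rod| = r ω |cosθ| / √(L² − r² sin²θ) = 0.036·183.1·0.69088/0.14874 = 30.609 rad/s.

30.6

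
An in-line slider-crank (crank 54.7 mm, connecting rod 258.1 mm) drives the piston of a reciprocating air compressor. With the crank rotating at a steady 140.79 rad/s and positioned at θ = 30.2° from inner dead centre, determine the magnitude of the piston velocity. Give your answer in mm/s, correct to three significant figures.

4590

ω = 140.8 rad/s
For an in-line slider-crank, x = r cosθ + √(L² − r² sin²θ), so v = −rω sinθ·[1 + r cosθ/√(L² − r² sin²θ)].
With r = 0.0547 m, L = 0.2581 m, θ = 30.2°: √(L² − r² sin²θ) = 0.25663 m.
v = −0.0547·140.8·0.50302·[1 + 0.0547·0.86427/0.25663] = -4.5875 m/s.
|v| = 4.5875 m/s = 4587.5 mm/s.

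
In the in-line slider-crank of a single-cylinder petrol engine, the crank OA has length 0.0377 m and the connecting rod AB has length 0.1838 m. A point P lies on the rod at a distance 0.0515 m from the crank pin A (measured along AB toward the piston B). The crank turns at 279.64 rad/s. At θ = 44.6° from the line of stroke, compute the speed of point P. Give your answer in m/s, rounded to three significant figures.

ω = 279.6 rad/s.  Crank-pin speed |V_A| = rω = 10.542 m/s, perpendicular to OA.
Rod angle: sinφ = −(r/L) sinθ ⇒ φ = -8.281°; ω_rod = −rω cosθ/√(L²−r²sin²θ) = -41.271 rad/s.
V_P = V_A + ω_rod × AP, with AP = 0.0515 m along the rod.
Components: V_Px = −rω sinθ − a·ω_rod·sinφ = -7.7085 m/s;  V_Py = rω cosθ + a·ω_rod·cosφ = +5.4032 m/s.
|V_P| = √(V_Px² + V_Py²) = 9.4136 m/s.

9.41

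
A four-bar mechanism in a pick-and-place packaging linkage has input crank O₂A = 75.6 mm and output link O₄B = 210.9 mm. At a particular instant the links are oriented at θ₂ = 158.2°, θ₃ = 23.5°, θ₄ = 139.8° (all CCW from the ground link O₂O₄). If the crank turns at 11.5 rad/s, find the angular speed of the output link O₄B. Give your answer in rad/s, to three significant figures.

ω₂ = 11.5 rad/s
Differentiating the loop-closure r₂e^{iθ₂}+r₃e^{iθ₃}=r₁+r₄e^{iθ₄} gives r₂ω₂e^{iθ₂}+r₃ω₃e^{iθ₃}=r₄ω₄e^{iθ₄}.
Eliminating the other unknown: ω₄ = r₂ω₂ sin(θ₂−θ₃) / [r₄ sin(θ₄−θ₃)].
Numerator sine = +0.71080; denominator sine = +0.89649.
Result = 0.0756·11.5·(+0.71080) / (0.2109·(+0.89649)) = +3.2685 rad/s; magnitude 3.2685 rad/s.

3.27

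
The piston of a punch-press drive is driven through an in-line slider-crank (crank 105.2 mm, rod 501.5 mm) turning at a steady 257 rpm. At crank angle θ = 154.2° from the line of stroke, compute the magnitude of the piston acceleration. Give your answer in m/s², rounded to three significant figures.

58.5

ω = 2π·257/60 = 26.91 rad/s
x(θ) = r cosθ + √(L² − r² sin²θ); with ω constant, a = ω²·d²x/dθ².
d²x/dθ² = −r cosθ − r²(cos2θ)/√u − r⁴ sin²2θ/(4u^{3/2}),  u = L² − r² sin²θ = 0.249406 m².
Substituting r = 0.1052 m, L = 0.5015 m, θ = 154.2°: d²x/dθ² = +0.080798 m.
a = ω²·d²x/dθ² = (26.91)²·(+0.080798) = +58.522 m/s²;  |a| = 58.522 m/s².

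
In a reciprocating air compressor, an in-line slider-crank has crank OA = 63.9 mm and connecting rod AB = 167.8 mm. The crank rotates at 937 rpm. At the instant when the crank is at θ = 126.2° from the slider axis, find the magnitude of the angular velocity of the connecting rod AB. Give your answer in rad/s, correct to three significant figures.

23.2

ω = 98.12 rad/s (converted from 937 rpm).
The rod makes angle φ with the slider axis where L sinφ = r sinθ; differentiating, L cosφ·φ̇ = r ω cosθ.
L cosφ = √(L² − r² sin²θ) = 0.15968 m.
|ω_rod| = r ω |cosθ| / √(L² − r² sin²θ) = 0.0639·98.12·0.59061/0.15968 = 23.191 rad/s.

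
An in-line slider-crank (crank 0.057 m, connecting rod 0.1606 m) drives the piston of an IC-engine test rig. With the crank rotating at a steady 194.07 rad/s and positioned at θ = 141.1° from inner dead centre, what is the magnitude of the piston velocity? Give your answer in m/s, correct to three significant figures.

ω = 194.1 rad/s
For an in-line slider-crank, x = r cosθ + √(L² − r² sin²θ), so v = −rω sinθ·[1 + r cosθ/√(L² − r² sin²θ)].
With r = 0.057 m, L = 0.1606 m, θ = 141.1°: √(L² − r² sin²θ) = 0.15656 m.
v = −0.057·194.1·0.62796·[1 + 0.057·-0.77824/0.15656] = -4.9783 m/s.
|v| = 4.9783 m/s.

4.98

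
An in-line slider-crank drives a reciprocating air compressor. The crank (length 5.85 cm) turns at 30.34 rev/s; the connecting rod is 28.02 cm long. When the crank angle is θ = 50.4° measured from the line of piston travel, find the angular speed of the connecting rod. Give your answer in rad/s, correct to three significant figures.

25.7

ω = 190.6 rad/s (converted from 30.34 rev/s).
The rod makes angle φ with the slider axis where L sinφ = r sinθ; differentiating, L cosφ·φ̇ = r ω cosθ.
L cosφ = √(L² − r² sin²θ) = 0.27655 m.
|ω_rod| = r ω |cosθ| / √(L² − r² sin²θ) = 0.0585·190.6·0.63742/0.27655 = 25.704 rad/s.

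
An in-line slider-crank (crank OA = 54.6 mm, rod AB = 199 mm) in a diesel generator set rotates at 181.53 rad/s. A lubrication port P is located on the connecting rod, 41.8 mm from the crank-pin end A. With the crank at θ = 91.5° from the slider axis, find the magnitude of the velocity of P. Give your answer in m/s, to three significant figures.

ω = 181.5 rad/s.  Crank-pin speed |V_A| = rω = 9.9115 m/s, perpendicular to OA.
Rod angle: sinφ = −(r/L) sinθ ⇒ φ = -15.919°; ω_rod = −rω cosθ/√(L²−r²sin²θ) = +1.3558 rad/s.
V_P = V_A + ω_rod × AP, with AP = 0.0418 m along the rod.
Components: V_Px = −rω sinθ − a·ω_rod·sinφ = -9.8926 m/s;  V_Py = rω cosθ + a·ω_rod·cosφ = -0.20496 m/s.
|V_P| = √(V_Px² + V_Py²) = 9.8947 m/s.

9.89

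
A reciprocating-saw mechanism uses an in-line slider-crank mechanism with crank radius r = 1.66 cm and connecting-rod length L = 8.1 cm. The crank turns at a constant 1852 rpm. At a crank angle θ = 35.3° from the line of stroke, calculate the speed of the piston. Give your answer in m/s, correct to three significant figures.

2.17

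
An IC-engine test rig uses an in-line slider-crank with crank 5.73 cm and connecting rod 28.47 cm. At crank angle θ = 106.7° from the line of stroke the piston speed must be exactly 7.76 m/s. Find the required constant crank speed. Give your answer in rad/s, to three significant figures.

For an in-line slider-crank, |v_piston| = rω|sinθ|·[1 + r cosθ/√(L² − r² sin²θ)].
With r = 0.0573 m, L = 0.2847 m, θ = 106.7°: the bracketed kinematic factor |dx/dθ| = 0.051648 m.
ω = v/|dx/dθ| = 7.76/0.051648 = 150.25 rad/s.

150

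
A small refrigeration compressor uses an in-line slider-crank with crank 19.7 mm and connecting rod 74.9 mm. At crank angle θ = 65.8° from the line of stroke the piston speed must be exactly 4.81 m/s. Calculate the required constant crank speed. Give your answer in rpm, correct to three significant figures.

2300

For an in-line slider-crank, |v_piston| = rω|sinθ|·[1 + r cosθ/√(L² − r² sin²θ)].
With r = 0.0197 m, L = 0.0749 m, θ = 65.8°: the bracketed kinematic factor |dx/dθ| = 0.019964 m.
ω = v/|dx/dθ| = 4.81/0.019964 = 240.93 rad/s.
N = 60ω/(2π) = 2300.7 rpm.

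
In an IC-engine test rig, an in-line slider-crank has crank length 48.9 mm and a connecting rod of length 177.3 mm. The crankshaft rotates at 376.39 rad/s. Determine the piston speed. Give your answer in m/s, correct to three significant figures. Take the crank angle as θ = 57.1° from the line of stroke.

17.8

ω = 376.4 rad/s
For an in-line slider-crank, x = r cosθ + √(L² − r² sin²θ), so v = −rω sinθ·[1 + r cosθ/√(L² − r² sin²θ)].
With r = 0.0489 m, L = 0.1773 m, θ = 57.1°: √(L² − r² sin²θ) = 0.17248 m.
v = −0.0489·376.4·0.83962·[1 + 0.0489·0.54317/0.17248] = -17.833 m/s.
|v| = 17.833 m/s.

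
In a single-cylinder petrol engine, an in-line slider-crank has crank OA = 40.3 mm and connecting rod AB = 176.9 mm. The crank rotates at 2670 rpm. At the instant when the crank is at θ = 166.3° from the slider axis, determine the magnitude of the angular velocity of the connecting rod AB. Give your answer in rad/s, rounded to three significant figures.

ω = 279.6 rad/s (converted from 2670 rpm).
The rod makes angle φ with the slider axis where L sinφ = r sinθ; differentiating, L cosφ·φ̇ = r ω cosθ.
L cosφ = √(L² − r² sin²θ) = 0.17664 m.
|ω_rod| = r ω |cosθ| / √(L² − r² sin²θ) = 0.0403·279.6·0.97155/0.17664 = 61.975 rad/s.

62.0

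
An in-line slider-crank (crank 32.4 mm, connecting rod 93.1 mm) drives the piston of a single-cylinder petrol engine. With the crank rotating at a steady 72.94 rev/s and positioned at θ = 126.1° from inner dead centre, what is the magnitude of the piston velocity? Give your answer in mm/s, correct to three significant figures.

ω = 2π·72.9 = 458.3 rad/s
For an in-line slider-crank, x = r cosθ + √(L² − r² sin²θ), so v = −rω sinθ·[1 + r cosθ/√(L² − r² sin²θ)].
With r = 0.0324 m, L = 0.0931 m, θ = 126.1°: √(L² − r² sin²θ) = 0.089344 m.
v = −0.0324·458.3·0.80799·[1 + 0.0324·-0.58920/0.089344] = -9.4341 m/s.
|v| = 9.4341 m/s = 9434.1 mm/s.

9430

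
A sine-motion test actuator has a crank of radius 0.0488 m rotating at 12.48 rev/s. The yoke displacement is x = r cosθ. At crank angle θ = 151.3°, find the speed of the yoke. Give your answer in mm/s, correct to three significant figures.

ω = 78.41 rad/s (from 12.48 rev/s).
x = r cosθ ⇒ ẋ = −rω sinθ.
|v| = rω|sinθ| = 0.0488·78.41·|sin 151.3°| = 1.8376 m/s = 1837.6 mm/s.

1840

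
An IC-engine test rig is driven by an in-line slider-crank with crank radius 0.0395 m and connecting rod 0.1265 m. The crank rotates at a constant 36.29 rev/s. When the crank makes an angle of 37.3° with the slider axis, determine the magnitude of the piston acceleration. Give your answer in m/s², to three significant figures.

ω = 2π·36.3 = 228 rad/s
x(θ) = r cosθ + √(L² − r² sin²θ); with ω constant, a = ω²·d²x/dθ².
d²x/dθ² = −r cosθ − r²(cos2θ)/√u − r⁴ sin²2θ/(4u^{3/2}),  u = L² − r² sin²θ = 0.0154293 m².
Substituting r = 0.0395 m, L = 0.1265 m, θ = 37.3°: d²x/dθ² = -0.035052 m.
a = ω²·d²x/dθ² = (228)²·(-0.035052) = -1822.4 m/s²;  |a| = 1822.4 m/s².

1820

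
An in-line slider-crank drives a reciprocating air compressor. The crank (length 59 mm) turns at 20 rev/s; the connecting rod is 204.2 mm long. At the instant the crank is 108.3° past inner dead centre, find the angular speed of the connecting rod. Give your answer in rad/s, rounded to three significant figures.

ω = 125.7 rad/s (converted from 20 rev/s).
The rod makes angle φ with the slider axis where L sinφ = r sinθ; differentiating, L cosφ·φ̇ = r ω cosθ.
L cosφ = √(L² − r² sin²θ) = 0.19637 m.
|ω_rod| = r ω |cosθ| / √(L² − r² sin²θ) = 0.059·125.7·0.31399/0.19637 = 11.855 rad/s.

11.9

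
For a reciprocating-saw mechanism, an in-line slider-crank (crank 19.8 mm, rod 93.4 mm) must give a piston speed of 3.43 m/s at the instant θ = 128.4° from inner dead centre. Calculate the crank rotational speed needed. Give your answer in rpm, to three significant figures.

For an in-line slider-crank, |v_piston| = rω|sinθ|·[1 + r cosθ/√(L² − r² sin²θ)].
With r = 0.0198 m, L = 0.0934 m, θ = 128.4°: the bracketed kinematic factor |dx/dθ| = 0.013445 m.
ω = v/|dx/dθ| = 3.43/0.013445 = 255.11 rad/s.
N = 60ω/(2π) = 2436.1 rpm.

2440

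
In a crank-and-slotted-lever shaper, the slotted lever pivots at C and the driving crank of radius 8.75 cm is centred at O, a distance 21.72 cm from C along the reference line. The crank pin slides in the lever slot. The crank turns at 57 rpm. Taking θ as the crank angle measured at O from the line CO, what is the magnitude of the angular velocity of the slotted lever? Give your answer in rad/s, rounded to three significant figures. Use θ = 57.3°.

1.42

ω = 5.969 rad/s (from 57 rpm).
Crank pin A relative to C: A = (d + r cosθ, r sinθ); lever angle φ = atan2(r sinθ, d + r cosθ).
Differentiating tanφ: φ̇ = rω(d cosθ + r)/(d² + r² + 2dr cosθ).
d² + r² + 2dr cosθ = |CA|² = 0.0753666 m²;  d cosθ + r = +0.20484 m.
|ω_lever| = |0.0875·5.969·+0.20484| / 0.0753666 = 1.4195 rad/s.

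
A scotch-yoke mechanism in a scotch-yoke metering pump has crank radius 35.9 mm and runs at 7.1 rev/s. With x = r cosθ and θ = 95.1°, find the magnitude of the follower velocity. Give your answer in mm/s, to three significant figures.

1600

ω = 44.61 rad/s (from 7.1 rev/s).
x = r cosθ ⇒ ẋ = −rω sinθ.
|v| = rω|sinθ| = 0.0359·44.61·|sin 95.1°| = 1.5952 m/s = 1595.2 mm/s.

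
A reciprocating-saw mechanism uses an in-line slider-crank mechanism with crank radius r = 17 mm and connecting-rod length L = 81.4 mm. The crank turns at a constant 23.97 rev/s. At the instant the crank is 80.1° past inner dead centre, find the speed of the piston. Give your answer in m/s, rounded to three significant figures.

2.61

ω = 2π·24 = 150.6 rad/s
For an in-line slider-crank, x = r cosθ + √(L² − r² sin²θ), so v = −rω sinθ·[1 + r cosθ/√(L² − r² sin²θ)].
With r = 0.017 m, L = 0.0814 m, θ = 80.1°: √(L² − r² sin²θ) = 0.079659 m.
v = −0.017·150.6·0.98511·[1 + 0.017·0.17193/0.079659] = -2.6148 m/s.
|v| = 2.6148 m/s.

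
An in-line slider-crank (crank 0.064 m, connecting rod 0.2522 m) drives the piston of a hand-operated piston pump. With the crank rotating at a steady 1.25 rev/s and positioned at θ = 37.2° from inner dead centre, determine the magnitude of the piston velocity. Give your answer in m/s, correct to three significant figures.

0.366

ω = 2π·1.25 = 7.854 rad/s
For an in-line slider-crank, x = r cosθ + √(L² − r² sin²θ), so v = −rω sinθ·[1 + r cosθ/√(L² − r² sin²θ)].
With r = 0.064 m, L = 0.2522 m, θ = 37.2°: √(L² − r² sin²θ) = 0.24921 m.
v = −0.064·7.854·0.60460·[1 + 0.064·0.79653/0.24921] = -0.36607 m/s.
|v| = 0.36607 m/s.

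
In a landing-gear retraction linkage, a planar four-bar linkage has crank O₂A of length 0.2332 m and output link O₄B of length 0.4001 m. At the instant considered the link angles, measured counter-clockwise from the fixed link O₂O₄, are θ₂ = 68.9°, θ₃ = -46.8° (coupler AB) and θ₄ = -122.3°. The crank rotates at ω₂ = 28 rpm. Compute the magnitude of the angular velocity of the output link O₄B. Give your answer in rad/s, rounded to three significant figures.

ω₂ = 2.932 rad/s (from 28 rpm).
Differentiating the loop-closure r₂e^{iθ₂}+r₃e^{iθ₃}=r₁+r₄e^{iθ₄} gives r₂ω₂e^{iθ₂}+r₃ω₃e^{iθ₃}=r₄ω₄e^{iθ₄}.
Eliminating the other unknown: ω₄ = r₂ω₂ sin(θ₂−θ₃) / [r₄ sin(θ₄−θ₃)].
Numerator sine = +0.90108; denominator sine = -0.96815.
Result = 0.2332·2.932·(+0.90108) / (0.4001·(-0.96815)) = -1.5906 rad/s; magnitude 1.5906 rad/s.

1.59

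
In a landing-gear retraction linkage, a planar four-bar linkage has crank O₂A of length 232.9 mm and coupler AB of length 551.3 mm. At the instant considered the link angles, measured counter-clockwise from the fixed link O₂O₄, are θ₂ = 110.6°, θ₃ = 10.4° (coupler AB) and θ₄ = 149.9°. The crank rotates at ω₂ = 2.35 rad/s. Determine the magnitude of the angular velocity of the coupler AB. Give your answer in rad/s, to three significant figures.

ω₂ = 2.35 rad/s
Differentiating the loop-closure r₂e^{iθ₂}+r₃e^{iθ₃}=r₁+r₄e^{iθ₄} gives r₂ω₂e^{iθ₂}+r₃ω₃e^{iθ₃}=r₄ω₄e^{iθ₄}.
Eliminating the other unknown: ω₃ = r₂ω₂ sin(θ₄−θ₂) / [r₃ sin(θ₃−θ₄)].
Numerator sine = +0.63338; denominator sine = -0.64945.
Result = 0.2329·2.35·(+0.63338) / (0.5513·(-0.64945)) = -0.96821 rad/s; magnitude 0.96821 rad/s.

0.968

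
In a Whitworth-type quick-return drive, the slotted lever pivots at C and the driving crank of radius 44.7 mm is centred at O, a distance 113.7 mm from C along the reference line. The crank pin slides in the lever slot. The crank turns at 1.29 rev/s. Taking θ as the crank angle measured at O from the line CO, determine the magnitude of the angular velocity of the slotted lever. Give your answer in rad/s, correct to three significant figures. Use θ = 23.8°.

2.22

ω = 8.105 rad/s (from 1.29 rev/s).
Crank pin A relative to C: A = (d + r cosθ, r sinθ); lever angle φ = atan2(r sinθ, d + r cosθ).
Differentiating tanφ: φ̇ = rω(d cosθ + r)/(d² + r² + 2dr cosθ).
d² + r² + 2dr cosθ = |CA|² = 0.0242261 m²;  d cosθ + r = +0.14873 m.
|ω_lever| = |0.0447·8.105·+0.14873| / 0.0242261 = 2.2243 rad/s.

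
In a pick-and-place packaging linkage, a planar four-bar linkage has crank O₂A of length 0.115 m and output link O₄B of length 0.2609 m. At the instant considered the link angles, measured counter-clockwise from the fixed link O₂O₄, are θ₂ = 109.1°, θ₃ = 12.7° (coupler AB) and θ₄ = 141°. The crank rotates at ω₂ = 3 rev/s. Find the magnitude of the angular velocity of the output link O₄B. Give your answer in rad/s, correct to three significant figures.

10.5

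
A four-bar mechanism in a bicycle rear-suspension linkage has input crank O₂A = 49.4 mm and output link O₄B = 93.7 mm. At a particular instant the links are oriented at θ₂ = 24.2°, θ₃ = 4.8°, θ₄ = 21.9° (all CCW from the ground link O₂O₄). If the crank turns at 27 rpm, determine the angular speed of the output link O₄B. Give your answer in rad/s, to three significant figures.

1.68

ω₂ = 2.827 rad/s (from 27 rpm).
Differentiating the loop-closure r₂e^{iθ₂}+r₃e^{iθ₃}=r₁+r₄e^{iθ₄} gives r₂ω₂e^{iθ₂}+r₃ω₃e^{iθ₃}=r₄ω₄e^{iθ₄}.
Eliminating the other unknown: ω₄ = r₂ω₂ sin(θ₂−θ₃) / [r₄ sin(θ₄−θ₃)].
Numerator sine = +0.33216; denominator sine = +0.29404.
Result = 0.0494·2.827·(+0.33216) / (0.0937·(+0.29404)) = +1.6839 rad/s; magnitude 1.6839 rad/s.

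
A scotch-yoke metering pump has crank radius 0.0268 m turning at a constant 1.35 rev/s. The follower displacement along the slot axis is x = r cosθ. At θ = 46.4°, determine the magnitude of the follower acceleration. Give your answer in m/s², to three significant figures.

ω = 8.482 rad/s (from 1.35 rev/s).
x = r cosθ ⇒ ẍ = −rω² cosθ (ω constant).
|a| = rω²|cosθ| = 0.0268·(8.482)²·|cos 46.4°| = 1.3298 m/s².

1.33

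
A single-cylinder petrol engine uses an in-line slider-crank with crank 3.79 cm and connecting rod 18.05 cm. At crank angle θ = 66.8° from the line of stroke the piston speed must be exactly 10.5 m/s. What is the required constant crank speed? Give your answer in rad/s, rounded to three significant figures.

278

For an in-line slider-crank, |v_piston| = rω|sinθ|·[1 + r cosθ/√(L² − r² sin²θ)].
With r = 0.0379 m, L = 0.1805 m, θ = 66.8°: the bracketed kinematic factor |dx/dθ| = 0.037772 m.
ω = v/|dx/dθ| = 10.5/0.037772 = 277.98 rad/s.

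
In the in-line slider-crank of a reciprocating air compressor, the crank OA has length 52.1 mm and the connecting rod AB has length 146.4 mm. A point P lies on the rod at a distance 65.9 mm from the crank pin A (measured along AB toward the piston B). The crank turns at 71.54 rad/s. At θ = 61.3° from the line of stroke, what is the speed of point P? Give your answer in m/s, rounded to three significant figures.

ω = 71.54 rad/s.  Crank-pin speed |V_A| = rω = 3.7272 m/s, perpendicular to OA.
Rod angle: sinφ = −(r/L) sinθ ⇒ φ = -18.189°; ω_rod = −rω cosθ/√(L²−r²sin²θ) = -12.869 rad/s.
V_P = V_A + ω_rod × AP, with AP = 0.0659 m along the rod.
Components: V_Px = −rω sinθ − a·ω_rod·sinφ = -3.5341 m/s;  V_Py = rω cosθ + a·ω_rod·cosφ = +0.9842 m/s.
|V_P| = √(V_Px² + V_Py²) = 3.6685 m/s.

3.67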